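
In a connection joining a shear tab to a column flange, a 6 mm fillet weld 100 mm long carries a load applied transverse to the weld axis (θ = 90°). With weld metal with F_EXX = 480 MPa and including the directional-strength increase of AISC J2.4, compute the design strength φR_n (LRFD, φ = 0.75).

φR_n ≈ 137 kN

t_e = 0.707 × 6 = 4.242 mm; A_we = 4.242 × 100 = 424.2 mm².
Directional factor: 1.0 + 0.5 sin^1.5(90°) = 1.5.
F_nw = 0.6 × 480 × 1.5 = 432 MPa.
φR_n = 0.75 × 432 × 424.2 × 10⁻³ = 137.4 kN.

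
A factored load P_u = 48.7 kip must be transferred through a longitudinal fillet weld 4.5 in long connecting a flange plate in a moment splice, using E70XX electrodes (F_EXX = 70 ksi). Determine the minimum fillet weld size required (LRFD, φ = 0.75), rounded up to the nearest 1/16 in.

Total weld length L = 4.5 in.
Required throat t_e = P_u / (φ × 0.6 F_EXX × L) = 48.7 / (0.75 × 0.6 × 70 × 4.5) = 0.3436 in.
Required leg w = t_e / 0.707 = 0.4859 in → use 1/2 in.

w = 1/2 in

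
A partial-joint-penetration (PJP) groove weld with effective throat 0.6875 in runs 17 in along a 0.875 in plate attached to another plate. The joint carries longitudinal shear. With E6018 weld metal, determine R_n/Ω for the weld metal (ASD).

E60XX → F_EXX = 60 ksi.
Effective throat (given) t_e = 0.6875 in.
A_we = 0.6875 × 17 = 11.69 in².
F_nw = 0.6 F_EXX = 36 ksi.
R_n/Ω = (36 × 11.69) / 2.0 = 210.4 kips.

R_n/Ω ≈ 210 kips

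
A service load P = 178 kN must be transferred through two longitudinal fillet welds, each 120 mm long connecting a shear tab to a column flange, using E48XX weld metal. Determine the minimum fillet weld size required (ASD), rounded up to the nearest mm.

w = 8 mm

E48XX → F_EXX = 480 MPa.
Total weld length L = 240 mm.
Required throat t_e = P × Ω / (0.6 F_EXX × L) = 178 × 2.0 / (0.6 × 480 × 240 × 10⁻³) = 5.15 mm.
Required leg w = t_e / 0.707 = 7.285 mm → use 8 mm.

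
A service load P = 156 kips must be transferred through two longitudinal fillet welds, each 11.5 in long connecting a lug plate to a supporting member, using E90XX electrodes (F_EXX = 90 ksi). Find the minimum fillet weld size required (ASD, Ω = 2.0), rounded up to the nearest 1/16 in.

w = 3/8 in

Total weld length L = 23 in.
Required throat t_e = P × Ω / (0.6 F_EXX × L) = 156 × 2.0 / (0.6 × 90 × 23) = 0.2512 in.
Required leg w = t_e / 0.707 = 0.3553 in → use 3/8 in.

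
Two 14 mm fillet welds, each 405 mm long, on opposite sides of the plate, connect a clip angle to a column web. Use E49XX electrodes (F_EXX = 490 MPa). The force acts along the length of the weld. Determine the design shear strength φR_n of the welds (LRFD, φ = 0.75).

φR_n ≈ 1770 kN

Effective throat t_e = 0.707 × 14 = 9.898 mm.
Total length L = 810 mm; A_we = 9.898 × 810 = 8017 mm².
F_nw = 0.6 F_EXX = 0.6 × 490 = 294 MPa.
φR_n = 0.75 × 294 × 8017 × 10⁻³ = 1768 kN.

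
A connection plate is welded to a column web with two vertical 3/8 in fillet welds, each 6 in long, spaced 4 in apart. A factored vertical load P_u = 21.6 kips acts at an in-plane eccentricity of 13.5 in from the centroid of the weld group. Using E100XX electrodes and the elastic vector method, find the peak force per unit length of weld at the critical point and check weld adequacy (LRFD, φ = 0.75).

f_max ≈ 13.6 kip/in; NOT adequate

E100XX → F_EXX = 100 ksi.
Total weld length L_w = 12 in. Treat welds as unit-width lines.
Polar moment about centroid: J = 2[d³/12 + d(b/2)²] = 2[6³/12 + 6×2²] = 84 in³.
Direct shear f_v = P/L_w = 21.6 / 12 = 1.8 kip/in (vertical).
Torsion M = P·e = 21.6 × 13.5 = 291.6 kip·in.
Critical point at (x, y) = (2, 3) from centroid. f_tx = M·y/J = 10.41 kip/in; f_ty = M·x/J = 6.943 kip/in.
Resultant f_max = √[f_tx² + (f_v + f_ty)²] = √[10.41² + (1.8 + 6.943)²] = 13.6 kip/in.
Capacity per unit length: φr_n = 0.75 × 0.6 × 100 × (0.707 × 0.375) = 11.93 kip/in.
13.6 > 11.93 → NOT adequate.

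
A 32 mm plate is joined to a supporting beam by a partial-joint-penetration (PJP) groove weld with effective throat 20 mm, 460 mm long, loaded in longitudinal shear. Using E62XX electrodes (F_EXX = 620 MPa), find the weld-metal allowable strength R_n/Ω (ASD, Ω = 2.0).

Effective throat (given) t_e = 20 mm.
A_we = 20 × 460 = 9200 mm².
F_nw = 0.6 F_EXX = 372 MPa.
R_n/Ω = (372 × 9200) / 2.0 × 10⁻³ = 1711 kN.

R_n/Ω ≈ 1710 kN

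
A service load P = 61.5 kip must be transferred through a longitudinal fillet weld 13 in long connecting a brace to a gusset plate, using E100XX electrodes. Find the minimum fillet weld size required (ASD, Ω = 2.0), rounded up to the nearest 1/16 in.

w = 1/4 in

E100XX → F_EXX = 100 ksi.
Total weld length L = 13 in.
Required throat t_e = P × Ω / (0.6 F_EXX × L) = 61.5 × 2.0 / (0.6 × 100 × 13) = 0.1577 in.
Required leg w = t_e / 0.707 = 0.223 in → use 1/4 in.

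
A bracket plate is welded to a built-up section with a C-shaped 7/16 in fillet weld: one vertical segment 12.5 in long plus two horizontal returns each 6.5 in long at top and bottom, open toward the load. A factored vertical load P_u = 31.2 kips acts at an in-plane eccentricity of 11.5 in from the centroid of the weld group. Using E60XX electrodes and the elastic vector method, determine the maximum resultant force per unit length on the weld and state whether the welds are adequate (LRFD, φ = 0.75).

E60XX → F_EXX = 60 ksi.
Total weld length L_w = 25.5 in. Treat welds as unit-width lines.
Centroid: x̄ = 2×6.5×3.25 / 25.5 = 1.657 in from the vertical weld.
Polar moment about centroid: J = I_x + I_y = [12.5³/12 + 2×6.5×6.25²] + [12.5×1.657² + 2(6.5³/12 + 6.5×1.593²)] = 783.7 in³.
Direct shear f_v = P/L_w = 31.2 / 25.5 = 1.224 kip/in (vertical).
Torsion M = P·e = 31.2 × 11.5 = 358.8 kip·in.
Critical point at (x, y) = (4.843, 6.25) from centroid. f_tx = M·y/J = 2.862 kip/in; f_ty = M·x/J = 2.217 kip/in.
Resultant f_max = √[f_tx² + (f_v + f_ty)²] = √[2.862² + (1.224 + 2.217)²] = 4.475 kip/in.
Capacity per unit length: φr_n = 0.75 × 0.6 × 60 × (0.707 × 0.4375) = 8.351 kip/in.
4.475 ≤ 8.351 → adequate.

f_max ≈ 4.48 kip/in; adequate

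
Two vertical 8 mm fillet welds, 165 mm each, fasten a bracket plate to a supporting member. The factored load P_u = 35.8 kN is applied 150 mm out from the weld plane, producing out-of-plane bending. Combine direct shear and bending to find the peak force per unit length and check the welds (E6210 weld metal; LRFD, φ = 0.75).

E62XX → F_EXX = 620 MPa.
L_w = 2 × 165 = 330 mm; section modulus (unit throat) S = 2 × L²/6 = 9075 mm².
Direct shear f_v = P/L_w = 35.8×10³/330 = 108.5 N/mm.
Moment M = P × e = 35.8×10³ × 150 = 5370000 N·mm; bending f_b = M/S = 591.7 N/mm.
f_max = √(f_v² + f_b²) = √(108.5² + 591.7²) = 601.6 N/mm.
φr_n = 0.75 × 0.6 × 620 × (0.707 × 8) = 1578 N/mm → adequate.

f_max ≈ 602 N/mm; adequate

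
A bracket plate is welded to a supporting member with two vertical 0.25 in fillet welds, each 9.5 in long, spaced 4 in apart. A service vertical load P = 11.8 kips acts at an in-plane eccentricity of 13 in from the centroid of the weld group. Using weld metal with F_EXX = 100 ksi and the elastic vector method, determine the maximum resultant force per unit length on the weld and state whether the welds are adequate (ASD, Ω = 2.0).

Total weld length L_w = 19 in. Treat welds as unit-width lines.
Polar moment about centroid: J = 2[d³/12 + d(b/2)²] = 2[9.5³/12 + 9.5×2²] = 218.9 in³.
Direct shear f_v = P/L_w = 11.8 / 19 = 0.6211 kip/in (vertical).
Torsion M = P·e = 11.8 × 13 = 153.4 kip·in.
Critical point at (x, y) = (2, 4.75) from centroid. f_tx = M·y/J = 3.329 kip/in; f_ty = M·x/J = 1.402 kip/in.
Resultant f_max = √[f_tx² + (f_v + f_ty)²] = √[3.329² + (0.6211 + 1.402)²] = 3.895 kip/in.
Capacity per unit length: r_n/Ω = (1/2.0) × 0.6 × 100 × (0.707 × 0.25) = 5.302 kip/in.
3.895 ≤ 5.302 → adequate.

f_max ≈ 3.9 kip/in; adequate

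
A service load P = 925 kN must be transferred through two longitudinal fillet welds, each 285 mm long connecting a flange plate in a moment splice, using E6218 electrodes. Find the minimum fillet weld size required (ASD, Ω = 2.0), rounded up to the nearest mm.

w = 13 mm

E62XX → F_EXX = 620 MPa.
Total weld length L = 570 mm.
Required throat t_e = P × Ω / (0.6 F_EXX × L) = 925 × 2.0 / (0.6 × 620 × 570 × 10⁻³) = 8.725 mm.
Required leg w = t_e / 0.707 = 12.34 mm → use 13 mm.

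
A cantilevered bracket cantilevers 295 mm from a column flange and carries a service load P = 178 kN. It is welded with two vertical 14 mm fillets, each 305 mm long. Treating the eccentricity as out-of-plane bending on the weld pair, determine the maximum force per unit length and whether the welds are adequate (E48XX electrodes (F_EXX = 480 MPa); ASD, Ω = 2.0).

L_w = 2 × 305 = 610 mm; section modulus (unit throat) S = 2 × L²/6 = 31010 mm².
Direct shear f_v = P/L_w = 178×10³/610 = 291.8 N/mm.
Moment M = P × e = 178×10³ × 295 = 52510000 N·mm; bending f_b = M/S = 1693 N/mm.
f_max = √(f_v² + f_b²) = √(291.8² + 1693²) = 1718 N/mm.
r_n/Ω = (1/2.0) × 0.6 × 480 × (0.707 × 14) = 1425 N/mm → NOT adequate.

f_max ≈ 1720 N/mm; NOT adequate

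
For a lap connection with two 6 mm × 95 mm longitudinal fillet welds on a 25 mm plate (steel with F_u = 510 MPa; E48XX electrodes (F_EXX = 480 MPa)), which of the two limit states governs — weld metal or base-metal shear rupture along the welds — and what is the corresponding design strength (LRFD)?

t_e = 0.707 × 6 = 4.242 mm; L = 190 mm.
Weld metal: φR_n = 0.75 × 0.6 × 480 × 4.242 × 190 × 10⁻³ = 174.1 kN.
Base metal (shear rupture): φR_n = 0.75 × 0.6 × 510 × 25 × 190 × 10⁻³ = 1090 kN.
Governing: weld metal.

φR_n ≈ 174 kN (weld metal governs)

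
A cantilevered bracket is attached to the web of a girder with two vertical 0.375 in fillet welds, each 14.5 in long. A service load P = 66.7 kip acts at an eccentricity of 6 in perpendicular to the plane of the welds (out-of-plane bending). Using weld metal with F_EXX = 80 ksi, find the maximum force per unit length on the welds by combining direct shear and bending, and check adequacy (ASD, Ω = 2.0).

L_w = 2 × 14.5 = 29 in; section modulus (unit throat) S = 2 × L²/6 = 70.08 in².
Direct shear f_v = P/L_w = 66.7/29 = 2.3 kip/in.
Moment M = P × e = 66.7 × 6 = 400.2 kip·in; bending f_b = M/S = 5.71 kip/in.
f_max = √(f_v² + f_b²) = √(2.3² + 5.71²) = 6.156 kip/in.
r_n/Ω = (1/2.0) × 0.6 × 80 × (0.707 × 0.375) = 6.363 kip/in → adequate.

f_max ≈ 6.16 kip/in; adequate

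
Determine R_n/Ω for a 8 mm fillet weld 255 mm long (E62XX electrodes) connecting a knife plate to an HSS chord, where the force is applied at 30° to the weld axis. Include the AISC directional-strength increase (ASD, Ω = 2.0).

E62XX → F_EXX = 620 MPa.
t_e = 0.707 × 8 = 5.656 mm; A_we = 5.656 × 255 = 1442 mm².
Directional factor: 1.0 + 0.5 sin^1.5(30°) = 1.177.
F_nw = 0.6 × 620 × 1.177 = 437.8 MPa.
R_n/Ω = (437.8 × 1442) / 2.0 × 10⁻³ = 315.7 kN.

R_n/Ω ≈ 316 kN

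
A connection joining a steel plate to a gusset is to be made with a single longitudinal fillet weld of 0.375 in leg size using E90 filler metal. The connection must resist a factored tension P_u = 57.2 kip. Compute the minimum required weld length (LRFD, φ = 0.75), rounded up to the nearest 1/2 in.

L = 5.5 in

E90XX → F_EXX = 90 ksi.
Throat t_e = 0.707 × 0.375 = 0.2651 in.
φr_n = 0.75 × 0.6 × 90 × 0.2651 = 10.74 kip/in.
L_req = P_u / φr_n = 57.2 / 10.74 = 5.327 in total.
Round up → use L = 5.5 in.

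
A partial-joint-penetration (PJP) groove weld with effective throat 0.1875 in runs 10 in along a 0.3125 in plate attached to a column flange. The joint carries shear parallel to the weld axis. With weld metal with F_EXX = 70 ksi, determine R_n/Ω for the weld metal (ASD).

Effective throat (given) t_e = 0.1875 in.
A_we = 0.1875 × 10 = 1.875 in².
F_nw = 0.6 F_EXX = 42 ksi.
R_n/Ω = (42 × 1.875) / 2.0 = 39.38 kips.

R_n/Ω ≈ 39.4 kips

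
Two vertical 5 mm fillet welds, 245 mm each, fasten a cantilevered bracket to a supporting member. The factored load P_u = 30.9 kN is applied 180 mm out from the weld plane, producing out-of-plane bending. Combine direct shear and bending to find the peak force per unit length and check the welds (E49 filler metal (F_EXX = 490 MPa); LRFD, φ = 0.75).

f_max ≈ 285 N/mm; adequate

L_w = 2 × 245 = 490 mm; section modulus (unit throat) S = 2 × L²/6 = 20010 mm².
Direct shear f_v = P/L_w = 30.9×10³/490 = 63.06 N/mm.
Moment M = P × e = 30.9×10³ × 180 = 5562000 N·mm; bending f_b = M/S = 278 N/mm.
f_max = √(f_v² + f_b²) = √(63.06² + 278²) = 285 N/mm.
φr_n = 0.75 × 0.6 × 490 × (0.707 × 5) = 779.5 N/mm → adequate.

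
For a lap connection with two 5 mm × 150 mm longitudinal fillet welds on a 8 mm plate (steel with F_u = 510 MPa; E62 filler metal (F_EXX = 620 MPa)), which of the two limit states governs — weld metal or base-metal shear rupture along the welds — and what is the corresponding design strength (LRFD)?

φR_n ≈ 296 kN (weld metal governs)

t_e = 0.707 × 5 = 3.535 mm; L = 300 mm.
Weld metal: φR_n = 0.75 × 0.6 × 620 × 3.535 × 300 × 10⁻³ = 295.9 kN.
Base metal (shear rupture): φR_n = 0.75 × 0.6 × 510 × 8 × 300 × 10⁻³ = 550.8 kN.
Governing: weld metal.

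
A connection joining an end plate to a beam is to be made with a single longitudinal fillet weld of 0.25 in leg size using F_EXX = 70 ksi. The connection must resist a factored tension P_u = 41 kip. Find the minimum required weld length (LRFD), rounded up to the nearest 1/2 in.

L = 7.5 in

Throat t_e = 0.707 × 0.25 = 0.1767 in.
φr_n = 0.75 × 0.6 × 70 × 0.1767 = 5.568 kip/in.
L_req = P_u / φr_n = 41 / 5.568 = 7.364 in total.
Round up → use L = 7.5 in.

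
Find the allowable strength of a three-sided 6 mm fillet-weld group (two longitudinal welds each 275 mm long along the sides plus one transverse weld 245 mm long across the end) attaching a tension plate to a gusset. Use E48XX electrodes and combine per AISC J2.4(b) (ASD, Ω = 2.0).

E48XX → F_EXX = 480 MPa.
t_e = 0.707 × 6 = 4.242 mm.
R_nwl = 0.6 × 480 × 4.242 × 550 × 10⁻³ = 671.9 kN (longitudinal, 2 welds).
R_nwt = 0.6 × 480 × 4.242 × 245 × 10⁻³ = 299.3 kN (transverse, base value).
(i) R_nwl + R_nwt = 971.2 kN; (ii) 0.85 R_nwl + 1.5 R_nwt = 1020 kN.
R_n = max = 1020 kN [governs: (ii)]; R_n/Ω = 510.1 kN.

R_n/Ω ≈ 510 kN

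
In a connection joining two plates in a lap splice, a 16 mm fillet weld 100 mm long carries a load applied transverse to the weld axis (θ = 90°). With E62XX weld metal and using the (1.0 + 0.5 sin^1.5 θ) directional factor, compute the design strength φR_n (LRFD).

E62XX → F_EXX = 620 MPa.
t_e = 0.707 × 16 = 11.31 mm; A_we = 11.31 × 100 = 1131 mm².
Directional factor: 1.0 + 0.5 sin^1.5(90°) = 1.5.
F_nw = 0.6 × 620 × 1.5 = 558 MPa.
φR_n = 0.75 × 558 × 1131 × 10⁻³ = 473.4 kN.

φR_n ≈ 473 kN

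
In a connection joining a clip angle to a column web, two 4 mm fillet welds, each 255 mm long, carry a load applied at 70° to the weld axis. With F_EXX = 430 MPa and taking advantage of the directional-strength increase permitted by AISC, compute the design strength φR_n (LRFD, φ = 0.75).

t_e = 0.707 × 4 = 2.828 mm; A_we = 2.828 × 510 = 1442 mm².
Directional factor: 1.0 + 0.5 sin^1.5(70°) = 1.455.
F_nw = 0.6 × 430 × 1.455 = 375.5 MPa.
φR_n = 0.75 × 375.5 × 1442 × 10⁻³ = 406.2 kN.

φR_n ≈ 406 kN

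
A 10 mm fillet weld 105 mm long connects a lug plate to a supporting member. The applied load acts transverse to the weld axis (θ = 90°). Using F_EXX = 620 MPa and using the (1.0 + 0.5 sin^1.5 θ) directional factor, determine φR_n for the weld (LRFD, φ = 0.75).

t_e = 0.707 × 10 = 7.07 mm; A_we = 7.07 × 105 = 742.3 mm².
Directional factor: 1.0 + 0.5 sin^1.5(90°) = 1.5.
F_nw = 0.6 × 620 × 1.5 = 558 MPa.
φR_n = 0.75 × 558 × 742.3 × 10⁻³ = 310.7 kN.

φR_n ≈ 311 kN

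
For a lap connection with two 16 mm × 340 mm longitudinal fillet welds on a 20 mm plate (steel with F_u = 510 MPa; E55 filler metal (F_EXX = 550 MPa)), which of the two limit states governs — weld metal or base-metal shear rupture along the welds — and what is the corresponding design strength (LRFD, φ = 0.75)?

t_e = 0.707 × 16 = 11.31 mm; L = 680 mm.
Weld metal: φR_n = 0.75 × 0.6 × 550 × 11.31 × 680 × 10⁻³ = 1904 kN.
Base metal (shear rupture): φR_n = 0.75 × 0.6 × 510 × 20 × 680 × 10⁻³ = 3121 kN.
Governing: weld metal.

φR_n ≈ 1900 kN (weld metal governs)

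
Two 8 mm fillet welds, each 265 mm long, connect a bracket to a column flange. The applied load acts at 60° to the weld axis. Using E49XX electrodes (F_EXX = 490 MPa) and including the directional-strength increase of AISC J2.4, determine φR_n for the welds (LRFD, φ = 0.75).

t_e = 0.707 × 8 = 5.656 mm; A_we = 5.656 × 530 = 2998 mm².
Directional factor: 1.0 + 0.5 sin^1.5(60°) = 1.403.
F_nw = 0.6 × 490 × 1.403 = 412.5 MPa.
φR_n = 0.75 × 412.5 × 2998 × 10⁻³ = 927.3 kN.

φR_n ≈ 927 kN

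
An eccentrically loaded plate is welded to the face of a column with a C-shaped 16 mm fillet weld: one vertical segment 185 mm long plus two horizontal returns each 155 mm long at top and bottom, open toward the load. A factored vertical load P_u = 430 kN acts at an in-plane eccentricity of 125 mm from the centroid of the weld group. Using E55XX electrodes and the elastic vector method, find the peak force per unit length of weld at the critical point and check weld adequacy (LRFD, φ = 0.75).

f_max ≈ 2410 N/mm; adequate

E55XX → F_EXX = 550 MPa.
Total weld length L_w = 495 mm. Treat welds as unit-width lines.
Centroid: x̄ = 2×155×77.5 / 495 = 48.54 mm from the vertical weld.
Polar moment about centroid: J = I_x + I_y = [185³/12 + 2×155×92.5²] + [185×48.54² + 2(155³/12 + 155×28.96²)] = 4497000 mm³.
Direct shear f_v = P/L_w = 430×10³ / 495 = 868.7 N/mm (vertical).
Torsion M = P·e = 430×10³ × 125 = 53750000 N·mm.
Critical point at (x, y) = (106.5, 92.5) from centroid. f_tx = M·y/J = 1106 N/mm; f_ty = M·x/J = 1273 N/mm.
Resultant f_max = √[f_tx² + (f_v + f_ty)²] = √[1106² + (868.7 + 1273)²] = 2410 N/mm.
Capacity per unit length: φr_n = 0.75 × 0.6 × 550 × (0.707 × 16) = 2800 N/mm.
2410 ≤ 2800 → adequate.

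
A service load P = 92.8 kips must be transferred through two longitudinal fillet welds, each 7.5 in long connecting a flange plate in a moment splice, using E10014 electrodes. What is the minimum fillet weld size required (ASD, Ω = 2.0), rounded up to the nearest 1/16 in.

w = 5/16 in

E100XX → F_EXX = 100 ksi.
Total weld length L = 15 in.
Required throat t_e = P × Ω / (0.6 F_EXX × L) = 92.8 × 2.0 / (0.6 × 100 × 15) = 0.2062 in.
Required leg w = t_e / 0.707 = 0.2917 in → use 5/16 in.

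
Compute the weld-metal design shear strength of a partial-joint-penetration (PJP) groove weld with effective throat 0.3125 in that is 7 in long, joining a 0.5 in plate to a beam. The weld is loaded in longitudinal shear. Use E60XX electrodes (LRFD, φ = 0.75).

E60XX → F_EXX = 60 ksi.
Effective throat (given) t_e = 0.3125 in.
A_we = 0.3125 × 7 = 2.188 in².
F_nw = 0.6 F_EXX = 36 ksi.
φR_n = 0.75 × 36 × 2.188 = 59.06 kips.

φR_n ≈ 59.1 kips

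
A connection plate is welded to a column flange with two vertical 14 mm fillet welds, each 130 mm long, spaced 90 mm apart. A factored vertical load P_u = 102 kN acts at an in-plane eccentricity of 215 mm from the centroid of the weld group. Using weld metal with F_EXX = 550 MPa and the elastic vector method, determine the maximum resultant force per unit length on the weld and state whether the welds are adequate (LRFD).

f_max ≈ 2190 N/mm; adequate

Total weld length L_w = 260 mm. Treat welds as unit-width lines.
Polar moment about centroid: J = 2[d³/12 + d(b/2)²] = 2[130³/12 + 130×45²] = 892700 mm³.
Direct shear f_v = P/L_w = 102×10³ / 260 = 392.3 N/mm (vertical).
Torsion M = P·e = 102×10³ × 215 = 21930000 N·mm.
Critical point at (x, y) = (45, 65) from centroid. f_tx = M·y/J = 1597 N/mm; f_ty = M·x/J = 1106 N/mm.
Resultant f_max = √[f_tx² + (f_v + f_ty)²] = √[1597² + (392.3 + 1106)²] = 2189 N/mm.
Capacity per unit length: φr_n = 0.75 × 0.6 × 550 × (0.707 × 14) = 2450 N/mm.
2189 ≤ 2450 → adequate.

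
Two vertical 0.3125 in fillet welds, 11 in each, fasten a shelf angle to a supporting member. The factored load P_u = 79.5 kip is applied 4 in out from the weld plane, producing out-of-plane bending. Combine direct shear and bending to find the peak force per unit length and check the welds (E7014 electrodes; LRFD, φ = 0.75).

f_max ≈ 8.67 kip/in; NOT adequate

E70XX → F_EXX = 70 ksi.
L_w = 2 × 11 = 22 in; section modulus (unit throat) S = 2 × L²/6 = 40.33 in².
Direct shear f_v = P/L_w = 79.5/22 = 3.614 kip/in.
Moment M = P × e = 79.5 × 4 = 318 kip·in; bending f_b = M/S = 7.884 kip/in.
f_max = √(f_v² + f_b²) = √(3.614² + 7.884²) = 8.673 kip/in.
φr_n = 0.75 × 0.6 × 70 × (0.707 × 0.3125) = 6.96 kip/in → NOT adequate.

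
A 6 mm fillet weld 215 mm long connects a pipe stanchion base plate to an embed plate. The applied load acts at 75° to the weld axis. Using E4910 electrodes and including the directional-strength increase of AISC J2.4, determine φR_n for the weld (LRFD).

φR_n ≈ 297 kN

E49XX → F_EXX = 490 MPa.
t_e = 0.707 × 6 = 4.242 mm; A_we = 4.242 × 215 = 912 mm².
Directional factor: 1.0 + 0.5 sin^1.5(75°) = 1.475.
F_nw = 0.6 × 490 × 1.475 = 433.6 MPa.
φR_n = 0.75 × 433.6 × 912 × 10⁻³ = 296.6 kN.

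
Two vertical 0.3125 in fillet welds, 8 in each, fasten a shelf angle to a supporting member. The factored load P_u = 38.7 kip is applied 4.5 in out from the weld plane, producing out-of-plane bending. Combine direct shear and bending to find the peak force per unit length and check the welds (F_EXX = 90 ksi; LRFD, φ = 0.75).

L_w = 2 × 8 = 16 in; section modulus (unit throat) S = 2 × L²/6 = 21.33 in².
Direct shear f_v = P/L_w = 38.7/16 = 2.419 kip/in.
Moment M = P × e = 38.7 × 4.5 = 174.15 kip·in; bending f_b = M/S = 8.163 kip/in.
f_max = √(f_v² + f_b²) = √(2.419² + 8.163²) = 8.514 kip/in.
φr_n = 0.75 × 0.6 × 90 × (0.707 × 0.3125) = 8.948 kip/in → adequate.

f_max ≈ 8.51 kip/in; adequate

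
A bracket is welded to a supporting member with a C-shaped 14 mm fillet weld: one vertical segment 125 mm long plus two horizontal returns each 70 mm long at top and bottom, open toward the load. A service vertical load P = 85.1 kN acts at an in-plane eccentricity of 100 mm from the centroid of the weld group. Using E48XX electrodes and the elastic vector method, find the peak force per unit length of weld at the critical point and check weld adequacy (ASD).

f_max ≈ 1050 N/mm; adequate

E48XX → F_EXX = 480 MPa.
Total weld length L_w = 265 mm. Treat welds as unit-width lines.
Centroid: x̄ = 2×70×35 / 265 = 18.49 mm from the vertical weld.
Polar moment about centroid: J = I_x + I_y = [125³/12 + 2×70×62.5²] + [125×18.49² + 2(70³/12 + 70×16.51²)] = 847700 mm³.
Direct shear f_v = P/L_w = 85.1×10³ / 265 = 321.1 N/mm (vertical).
Torsion M = P·e = 85.1×10³ × 100 = 8510000 N·mm.
Critical point at (x, y) = (51.51, 62.5) from centroid. f_tx = M·y/J = 627.4 N/mm; f_ty = M·x/J = 517.1 N/mm.
Resultant f_max = √[f_tx² + (f_v + f_ty)²] = √[627.4² + (321.1 + 517.1)²] = 1047 N/mm.
Capacity per unit length: r_n/Ω = (1/2.0) × 0.6 × 480 × (0.707 × 14) = 1425 N/mm.
1047 ≤ 1425 → adequate.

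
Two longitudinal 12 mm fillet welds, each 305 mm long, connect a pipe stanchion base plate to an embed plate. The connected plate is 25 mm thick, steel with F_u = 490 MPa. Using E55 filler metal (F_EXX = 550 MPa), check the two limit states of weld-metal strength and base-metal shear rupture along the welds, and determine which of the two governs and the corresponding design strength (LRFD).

t_e = 0.707 × 12 = 8.484 mm; L = 610 mm.
Weld metal: φR_n = 0.75 × 0.6 × 550 × 8.484 × 610 × 10⁻³ = 1281 kN.
Base metal (shear rupture): φR_n = 0.75 × 0.6 × 490 × 25 × 610 × 10⁻³ = 3363 kN.
Governing: weld metal.

φR_n ≈ 1280 kN (weld metal governs)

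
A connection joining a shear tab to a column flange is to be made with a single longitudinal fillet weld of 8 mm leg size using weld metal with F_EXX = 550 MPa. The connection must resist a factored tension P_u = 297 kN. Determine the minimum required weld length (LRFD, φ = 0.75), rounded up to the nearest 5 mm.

Throat t_e = 0.707 × 8 = 5.656 mm.
φr_n = 0.75 × 0.6 × 550 × 5.656 × 10⁻³ = 1.4 kN/mm.
L_req = P_u / φr_n = 297 / 1.4 = 212.2 mm total.
Round up → use L = 215 mm.

L = 215 mm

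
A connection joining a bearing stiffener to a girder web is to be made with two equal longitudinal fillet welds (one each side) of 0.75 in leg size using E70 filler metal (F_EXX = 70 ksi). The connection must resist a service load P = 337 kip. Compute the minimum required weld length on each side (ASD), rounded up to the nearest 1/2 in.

L = 15.5 in on each side

Throat t_e = 0.707 × 0.75 = 0.5302 in.
r_n/Ω = (0.6 × 70 × 0.5302) / 2.0 = 11.14 kip/in.
L_req = P / (r_n/Ω) = 337 / 11.14 = 30.26 in total.
Per side: 30.26 / 2 = 15.13 in.
Round up → use L = 15.5 in on each side.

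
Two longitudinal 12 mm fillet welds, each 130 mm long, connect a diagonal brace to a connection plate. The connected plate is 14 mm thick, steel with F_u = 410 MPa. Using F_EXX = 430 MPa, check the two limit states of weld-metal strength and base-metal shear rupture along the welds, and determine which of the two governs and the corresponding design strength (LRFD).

φR_n ≈ 427 kN (weld metal governs)

t_e = 0.707 × 12 = 8.484 mm; L = 260 mm.
Weld metal: φR_n = 0.75 × 0.6 × 430 × 8.484 × 260 × 10⁻³ = 426.8 kN.
Base metal (shear rupture): φR_n = 0.75 × 0.6 × 410 × 14 × 260 × 10⁻³ = 671.6 kN.
Governing: weld metal.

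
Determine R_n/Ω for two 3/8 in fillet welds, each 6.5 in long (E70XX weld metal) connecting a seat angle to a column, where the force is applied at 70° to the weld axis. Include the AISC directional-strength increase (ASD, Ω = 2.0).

R_n/Ω ≈ 105 kips

E70XX → F_EXX = 70 ksi.
t_e = 0.707 × 0.375 = 0.2651 in; A_we = 0.2651 × 13 = 3.447 in².
Directional factor: 1.0 + 0.5 sin^1.5(70°) = 1.455.
F_nw = 0.6 × 70 × 1.455 = 61.13 ksi.
R_n/Ω = (61.13 × 3.447) / 2.0 = 105.3 kips.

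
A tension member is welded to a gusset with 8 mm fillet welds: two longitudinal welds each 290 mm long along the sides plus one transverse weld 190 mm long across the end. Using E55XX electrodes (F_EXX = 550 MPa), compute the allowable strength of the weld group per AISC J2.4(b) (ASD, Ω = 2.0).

t_e = 0.707 × 8 = 5.656 mm.
R_nwl = 0.6 × 550 × 5.656 × 580 × 10⁻³ = 1083 kN (longitudinal, 2 welds).
R_nwt = 0.6 × 550 × 5.656 × 190 × 10⁻³ = 354.6 kN (transverse, base value).
(i) R_nwl + R_nwt = 1437 kN; (ii) 0.85 R_nwl + 1.5 R_nwt = 1452 kN.
R_n = max = 1452 kN [governs: (ii)]; R_n/Ω = 726.1 kN.

R_n/Ω ≈ 726 kN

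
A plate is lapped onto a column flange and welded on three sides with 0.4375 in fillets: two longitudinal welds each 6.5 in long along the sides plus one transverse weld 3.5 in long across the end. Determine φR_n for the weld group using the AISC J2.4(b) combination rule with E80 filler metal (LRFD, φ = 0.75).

φR_n ≈ 184 kip

E80XX → F_EXX = 80 ksi.
t_e = 0.707 × 0.4375 = 0.3093 in.
R_nwl = 0.6 × 80 × 0.3093 × 13 = 193 kip (longitudinal, 2 welds).
R_nwt = 0.6 × 80 × 0.3093 × 3.5 = 51.96 kip (transverse, base value).
(i) R_nwl + R_nwt = 245 kip; (ii) 0.85 R_nwl + 1.5 R_nwt = 242 kip.
R_n = max = 245 kip [governs: (i)]; φR_n = 183.7 kip.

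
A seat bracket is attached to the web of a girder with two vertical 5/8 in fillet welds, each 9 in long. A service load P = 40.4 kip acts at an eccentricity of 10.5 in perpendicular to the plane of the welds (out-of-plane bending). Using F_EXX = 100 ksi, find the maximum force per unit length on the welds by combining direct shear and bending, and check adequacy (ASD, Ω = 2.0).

L_w = 2 × 9 = 18 in; section modulus (unit throat) S = 2 × L²/6 = 27 in².
Direct shear f_v = P/L_w = 40.4/18 = 2.244 kip/in.
Moment M = P × e = 40.4 × 10.5 = 424.2 kip·in; bending f_b = M/S = 15.71 kip/in.
f_max = √(f_v² + f_b²) = √(2.244² + 15.71²) = 15.87 kip/in.
r_n/Ω = (1/2.0) × 0.6 × 100 × (0.707 × 0.625) = 13.26 kip/in → NOT adequate.

f_max ≈ 15.9 kip/in; NOT adequate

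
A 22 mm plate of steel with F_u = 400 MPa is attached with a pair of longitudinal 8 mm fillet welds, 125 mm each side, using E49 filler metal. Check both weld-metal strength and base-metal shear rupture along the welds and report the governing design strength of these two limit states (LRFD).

φR_n ≈ 312 kN (weld metal governs)

E49XX → F_EXX = 490 MPa.
t_e = 0.707 × 8 = 5.656 mm; L = 250 mm.
Weld metal: φR_n = 0.75 × 0.6 × 490 × 5.656 × 250 × 10⁻³ = 311.8 kN.
Base metal (shear rupture): φR_n = 0.75 × 0.6 × 400 × 22 × 250 × 10⁻³ = 990 kN.
Governing: weld metal.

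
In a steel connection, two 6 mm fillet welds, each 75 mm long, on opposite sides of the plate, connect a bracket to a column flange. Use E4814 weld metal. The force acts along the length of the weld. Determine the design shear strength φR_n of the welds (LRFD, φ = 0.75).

E48XX → F_EXX = 480 MPa.
Effective throat t_e = 0.707 × 6 = 4.242 mm.
Total length L = 150 mm; A_we = 4.242 × 150 = 636.3 mm².
F_nw = 0.6 F_EXX = 0.6 × 480 = 288 MPa.
φR_n = 0.75 × 288 × 636.3 × 10⁻³ = 137.4 kN.

φR_n ≈ 137 kN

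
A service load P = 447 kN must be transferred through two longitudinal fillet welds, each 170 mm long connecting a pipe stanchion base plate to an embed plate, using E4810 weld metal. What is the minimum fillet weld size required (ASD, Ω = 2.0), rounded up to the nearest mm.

E48XX → F_EXX = 480 MPa.
Total weld length L = 340 mm.
Required throat t_e = P × Ω / (0.6 F_EXX × L) = 447 × 2.0 / (0.6 × 480 × 340 × 10⁻³) = 9.13 mm.
Required leg w = t_e / 0.707 = 12.91 mm → use 13 mm.

w = 13 mm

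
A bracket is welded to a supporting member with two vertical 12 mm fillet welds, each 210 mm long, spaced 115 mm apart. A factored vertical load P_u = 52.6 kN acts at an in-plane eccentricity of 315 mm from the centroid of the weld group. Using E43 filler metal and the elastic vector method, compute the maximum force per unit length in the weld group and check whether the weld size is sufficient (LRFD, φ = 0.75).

f_max ≈ 745 N/mm; adequate

E43XX → F_EXX = 430 MPa.
Total weld length L_w = 420 mm. Treat welds as unit-width lines.
Polar moment about centroid: J = 2[d³/12 + d(b/2)²] = 2[210³/12 + 210×57.5²] = 2932000 mm³.
Direct shear f_v = P/L_w = 52.6×10³ / 420 = 125.2 N/mm (vertical).
Torsion M = P·e = 52.6×10³ × 315 = 16569000 N·mm.
Critical point at (x, y) = (57.5, 105) from centroid. f_tx = M·y/J = 593.3 N/mm; f_ty = M·x/J = 324.9 N/mm.
Resultant f_max = √[f_tx² + (f_v + f_ty)²] = √[593.3² + (125.2 + 324.9)²] = 744.8 N/mm.
Capacity per unit length: φr_n = 0.75 × 0.6 × 430 × (0.707 × 12) = 1642 N/mm.
744.8 ≤ 1642 → adequate.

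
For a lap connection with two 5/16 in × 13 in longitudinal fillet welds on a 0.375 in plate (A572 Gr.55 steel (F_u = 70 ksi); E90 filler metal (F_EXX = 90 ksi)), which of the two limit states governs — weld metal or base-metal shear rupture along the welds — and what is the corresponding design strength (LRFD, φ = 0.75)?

t_e = 0.707 × 0.3125 = 0.2209 in; L = 26 in.
Weld metal: φR_n = 0.75 × 0.6 × 90 × 0.2209 × 26 = 232.6 kips.
Base metal (shear rupture): φR_n = 0.75 × 0.6 × 70 × 0.375 × 26 = 307.1 kips.
Governing: weld metal.

φR_n ≈ 233 kips (weld metal governs)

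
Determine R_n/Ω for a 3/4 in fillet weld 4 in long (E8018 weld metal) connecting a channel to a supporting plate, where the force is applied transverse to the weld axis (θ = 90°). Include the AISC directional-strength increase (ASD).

R_n/Ω ≈ 76.4 kips

E80XX → F_EXX = 80 ksi.
t_e = 0.707 × 0.75 = 0.5302 in; A_we = 0.5302 × 4 = 2.121 in².
Directional factor: 1.0 + 0.5 sin^1.5(90°) = 1.5.
F_nw = 0.6 × 80 × 1.5 = 72 ksi.
R_n/Ω = (72 × 2.121) / 2.0 = 76.36 kips.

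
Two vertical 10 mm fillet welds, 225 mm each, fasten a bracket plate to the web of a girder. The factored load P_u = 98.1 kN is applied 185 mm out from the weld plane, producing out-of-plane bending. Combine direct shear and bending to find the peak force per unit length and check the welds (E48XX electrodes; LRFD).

f_max ≈ 1100 N/mm; adequate

E48XX → F_EXX = 480 MPa.
L_w = 2 × 225 = 450 mm; section modulus (unit throat) S = 2 × L²/6 = 16880 mm².
Direct shear f_v = P/L_w = 98.1×10³/450 = 218 N/mm.
Moment M = P × e = 98.1×10³ × 185 = 18148000 N·mm; bending f_b = M/S = 1075 N/mm.
f_max = √(f_v² + f_b²) = √(218² + 1075²) = 1097 N/mm.
φr_n = 0.75 × 0.6 × 480 × (0.707 × 10) = 1527 N/mm → adequate.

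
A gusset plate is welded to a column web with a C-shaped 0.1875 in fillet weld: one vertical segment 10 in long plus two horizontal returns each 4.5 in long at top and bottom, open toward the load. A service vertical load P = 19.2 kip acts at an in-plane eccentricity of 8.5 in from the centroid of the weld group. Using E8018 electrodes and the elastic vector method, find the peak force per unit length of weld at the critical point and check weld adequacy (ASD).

f_max ≈ 3.52 kip/in; NOT adequate

E80XX → F_EXX = 80 ksi.
Total weld length L_w = 19 in. Treat welds as unit-width lines.
Centroid: x̄ = 2×4.5×2.25 / 19 = 1.066 in from the vertical weld.
Polar moment about centroid: J = I_x + I_y = [10³/12 + 2×4.5×5²] + [10×1.066² + 2(4.5³/12 + 4.5×1.184²)] = 347.5 in³.
Direct shear f_v = P/L_w = 19.2 / 19 = 1.011 kip/in (vertical).
Torsion M = P·e = 19.2 × 8.5 = 163.2 kip·in.
Critical point at (x, y) = (3.434, 5) from centroid. f_tx = M·y/J = 2.348 kip/in; f_ty = M·x/J = 1.613 kip/in.
Resultant f_max = √[f_tx² + (f_v + f_ty)²] = √[2.348² + (1.011 + 1.613)²] = 3.521 kip/in.
Capacity per unit length: r_n/Ω = (1/2.0) × 0.6 × 80 × (0.707 × 0.1875) = 3.181 kip/in.
3.521 > 3.181 → NOT adequate.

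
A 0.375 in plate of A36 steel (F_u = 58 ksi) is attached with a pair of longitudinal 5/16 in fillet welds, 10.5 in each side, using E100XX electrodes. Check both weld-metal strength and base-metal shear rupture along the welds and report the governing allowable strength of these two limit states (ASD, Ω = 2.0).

E100XX → F_EXX = 100 ksi.
t_e = 0.707 × 0.3125 = 0.2209 in; L = 21 in.
Weld metal: R_n/Ω = (1/2.0) × 0.6 × 100 × 0.2209 × 21 = 139.2 kips.
Base metal (shear rupture): R_n/Ω = (1/2.0) × 0.6 × 58 × 0.375 × 21 = 137 kips.
Governing: base-metal shear rupture.

R_n/Ω ≈ 137 kips (base-metal shear rupture governs)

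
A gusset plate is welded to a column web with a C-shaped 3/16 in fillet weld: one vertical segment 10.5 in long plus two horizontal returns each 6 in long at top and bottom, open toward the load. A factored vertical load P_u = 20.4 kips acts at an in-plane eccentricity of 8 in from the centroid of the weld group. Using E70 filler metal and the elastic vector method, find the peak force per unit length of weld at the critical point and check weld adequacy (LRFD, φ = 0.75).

f_max ≈ 2.85 kip/in; adequate

E70XX → F_EXX = 70 ksi.
Total weld length L_w = 22.5 in. Treat welds as unit-width lines.
Centroid: x̄ = 2×6×3 / 22.5 = 1.6 in from the vertical weld.
Polar moment about centroid: J = I_x + I_y = [10.5³/12 + 2×6×5.25²] + [10.5×1.6² + 2(6³/12 + 6×1.4²)] = 513.6 in³.
Direct shear f_v = P/L_w = 20.4 / 22.5 = 0.9067 kip/in (vertical).
Torsion M = P·e = 20.4 × 8 = 163.2 kip·in.
Critical point at (x, y) = (4.4, 5.25) from centroid. f_tx = M·y/J = 1.668 kip/in; f_ty = M·x/J = 1.398 kip/in.
Resultant f_max = √[f_tx² + (f_v + f_ty)²] = √[1.668² + (0.9067 + 1.398)²] = 2.845 kip/in.
Capacity per unit length: φr_n = 0.75 × 0.6 × 70 × (0.707 × 0.1875) = 4.176 kip/in.
2.845 ≤ 4.176 → adequate.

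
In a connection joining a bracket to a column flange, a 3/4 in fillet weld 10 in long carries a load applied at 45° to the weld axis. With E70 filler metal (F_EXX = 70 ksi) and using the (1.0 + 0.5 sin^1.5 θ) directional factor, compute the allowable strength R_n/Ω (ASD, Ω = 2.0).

t_e = 0.707 × 0.75 = 0.5302 in; A_we = 0.5302 × 10 = 5.303 in².
Directional factor: 1.0 + 0.5 sin^1.5(45°) = 1.297.
F_nw = 0.6 × 70 × 1.297 = 54.49 ksi.
R_n/Ω = (54.49 × 5.303) / 2.0 = 144.5 kip.

R_n/Ω ≈ 144 kip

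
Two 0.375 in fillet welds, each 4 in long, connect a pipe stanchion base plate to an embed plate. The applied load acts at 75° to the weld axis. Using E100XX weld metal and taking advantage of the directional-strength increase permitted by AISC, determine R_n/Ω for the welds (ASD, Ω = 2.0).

R_n/Ω ≈ 93.8 kip

E100XX → F_EXX = 100 ksi.
t_e = 0.707 × 0.375 = 0.2651 in; A_we = 0.2651 × 8 = 2.121 in².
Directional factor: 1.0 + 0.5 sin^1.5(75°) = 1.475.
F_nw = 0.6 × 100 × 1.475 = 88.48 ksi.
R_n/Ω = (88.48 × 2.121) / 2.0 = 93.83 kip.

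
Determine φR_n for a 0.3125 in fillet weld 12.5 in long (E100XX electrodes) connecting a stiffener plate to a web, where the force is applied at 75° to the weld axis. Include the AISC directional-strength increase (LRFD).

φR_n ≈ 183 kip

E100XX → F_EXX = 100 ksi.
t_e = 0.707 × 0.3125 = 0.2209 in; A_we = 0.2209 × 12.5 = 2.762 in².
Directional factor: 1.0 + 0.5 sin^1.5(75°) = 1.475.
F_nw = 0.6 × 100 × 1.475 = 88.48 ksi.
φR_n = 0.75 × 88.48 × 2.762 = 183.3 kip.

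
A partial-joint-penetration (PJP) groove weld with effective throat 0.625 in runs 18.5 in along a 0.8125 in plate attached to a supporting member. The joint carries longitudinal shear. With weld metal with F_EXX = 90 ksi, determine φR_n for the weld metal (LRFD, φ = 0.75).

Effective throat (given) t_e = 0.625 in.
A_we = 0.625 × 18.5 = 11.56 in².
F_nw = 0.6 F_EXX = 54 ksi.
φR_n = 0.75 × 54 × 11.56 = 468.3 kip.

φR_n ≈ 468 kip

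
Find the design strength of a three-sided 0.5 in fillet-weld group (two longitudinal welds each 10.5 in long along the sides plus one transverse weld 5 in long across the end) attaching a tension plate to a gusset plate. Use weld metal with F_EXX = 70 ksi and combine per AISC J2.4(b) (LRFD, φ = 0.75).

t_e = 0.707 × 0.5 = 0.3535 in.
R_nwl = 0.6 × 70 × 0.3535 × 21 = 311.8 kips (longitudinal, 2 welds).
R_nwt = 0.6 × 70 × 0.3535 × 5 = 74.23 kips (transverse, base value).
(i) R_nwl + R_nwt = 386 kips; (ii) 0.85 R_nwl + 1.5 R_nwt = 376.4 kips.
R_n = max = 386 kips [governs: (i)]; φR_n = 289.5 kips.

φR_n ≈ 290 kips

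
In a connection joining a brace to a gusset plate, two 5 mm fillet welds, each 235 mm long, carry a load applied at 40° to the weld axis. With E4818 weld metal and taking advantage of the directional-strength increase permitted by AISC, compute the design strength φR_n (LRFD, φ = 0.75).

φR_n ≈ 451 kN

E48XX → F_EXX = 480 MPa.
t_e = 0.707 × 5 = 3.535 mm; A_we = 3.535 × 470 = 1661 mm².
Directional factor: 1.0 + 0.5 sin^1.5(40°) = 1.258.
F_nw = 0.6 × 480 × 1.258 = 362.2 MPa.
φR_n = 0.75 × 362.2 × 1661 × 10⁻³ = 451.3 kN.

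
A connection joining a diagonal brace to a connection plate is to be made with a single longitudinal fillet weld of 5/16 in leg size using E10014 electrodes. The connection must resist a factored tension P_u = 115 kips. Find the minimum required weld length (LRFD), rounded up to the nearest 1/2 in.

E100XX → F_EXX = 100 ksi.
Throat t_e = 0.707 × 0.3125 = 0.2209 in.
φr_n = 0.75 × 0.6 × 100 × 0.2209 = 9.942 kips/in.
L_req = P_u / φr_n = 115 / 9.942 = 11.57 in total.
Round up → use L = 12 in.

L = 12 in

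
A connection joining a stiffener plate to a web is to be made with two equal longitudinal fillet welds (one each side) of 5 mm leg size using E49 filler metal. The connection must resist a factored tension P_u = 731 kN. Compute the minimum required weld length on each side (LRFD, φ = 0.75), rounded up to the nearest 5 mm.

E49XX → F_EXX = 490 MPa.
Throat t_e = 0.707 × 5 = 3.535 mm.
φr_n = 0.75 × 0.6 × 490 × 3.535 × 10⁻³ = 0.7795 kN/mm.
L_req = P_u / φr_n = 731 / 0.7795 = 937.8 mm total.
Per side: 937.8 / 2 = 468.9 mm.
Round up → use L = 470 mm on each side.

L = 470 mm on each side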